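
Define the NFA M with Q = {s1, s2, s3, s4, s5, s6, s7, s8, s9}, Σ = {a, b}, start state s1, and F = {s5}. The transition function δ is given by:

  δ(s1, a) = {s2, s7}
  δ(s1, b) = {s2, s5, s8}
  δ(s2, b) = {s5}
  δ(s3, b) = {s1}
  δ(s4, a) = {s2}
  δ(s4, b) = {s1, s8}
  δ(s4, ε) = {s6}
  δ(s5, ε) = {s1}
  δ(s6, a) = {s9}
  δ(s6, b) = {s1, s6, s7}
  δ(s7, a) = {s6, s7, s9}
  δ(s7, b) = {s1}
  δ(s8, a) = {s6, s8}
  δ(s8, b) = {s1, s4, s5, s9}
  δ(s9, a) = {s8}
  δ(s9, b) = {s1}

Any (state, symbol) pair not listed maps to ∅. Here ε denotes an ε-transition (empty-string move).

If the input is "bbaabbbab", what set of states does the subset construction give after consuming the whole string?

{s1, s4, s5, s6, s7, s9}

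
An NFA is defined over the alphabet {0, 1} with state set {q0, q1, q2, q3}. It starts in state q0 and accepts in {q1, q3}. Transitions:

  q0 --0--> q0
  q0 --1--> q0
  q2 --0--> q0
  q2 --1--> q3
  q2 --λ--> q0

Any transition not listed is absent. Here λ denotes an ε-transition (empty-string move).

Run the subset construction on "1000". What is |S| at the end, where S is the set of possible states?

1

Start in {q0}.
Read '1': {q0} → {q0}.
Read '0': {q0} → {q0}.
Read '0': {q0} → {q0}.
Read '0': {q0} → {q0}.
That set has 1 state.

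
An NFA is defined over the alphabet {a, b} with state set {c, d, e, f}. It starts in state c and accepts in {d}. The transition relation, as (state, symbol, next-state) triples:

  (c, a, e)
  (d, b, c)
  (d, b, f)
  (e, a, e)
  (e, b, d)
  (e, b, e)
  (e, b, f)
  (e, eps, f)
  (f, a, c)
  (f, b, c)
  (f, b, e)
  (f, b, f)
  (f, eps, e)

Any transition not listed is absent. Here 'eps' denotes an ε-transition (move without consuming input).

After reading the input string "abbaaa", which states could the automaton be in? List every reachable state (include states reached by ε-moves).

Start in {c}.
Read 'a': c→{e}; union {e}; ε-closure = {e, f}.
Read 'b': e→{d, e, f}, f→{c, e, f}; now {c, d, e, f}.
Read 'b': c→∅, d→{c, f}, e→{d, e, f}, f→{c, e, f}; now {c, d, e, f}.
Read 'a': c→{e}, d→∅, e→{e}, f→{c}; union {c, e}; ε-closure = {c, e, f}.
Read 'a': c→{e}, e→{e}, f→{c}; union {c, e}; ε-closure = {c, e, f}.
Read 'a': c→{e}, e→{e}, f→{c}; union {c, e}; ε-closure = {c, e, f}.

{c, e, f}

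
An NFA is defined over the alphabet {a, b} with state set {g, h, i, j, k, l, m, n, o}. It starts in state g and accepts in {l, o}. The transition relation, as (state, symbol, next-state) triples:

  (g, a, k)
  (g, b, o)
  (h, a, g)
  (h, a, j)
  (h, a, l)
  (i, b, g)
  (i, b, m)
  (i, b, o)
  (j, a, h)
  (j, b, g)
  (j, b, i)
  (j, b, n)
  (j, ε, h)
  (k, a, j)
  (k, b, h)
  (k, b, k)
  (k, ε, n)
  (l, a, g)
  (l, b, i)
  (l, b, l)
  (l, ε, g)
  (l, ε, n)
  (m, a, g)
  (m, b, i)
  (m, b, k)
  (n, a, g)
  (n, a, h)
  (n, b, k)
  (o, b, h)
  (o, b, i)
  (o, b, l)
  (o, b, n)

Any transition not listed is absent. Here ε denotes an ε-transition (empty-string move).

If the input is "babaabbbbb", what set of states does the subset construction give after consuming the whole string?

Start in {g}.
Read 'b': {g} → {o}.
Read 'a': {o} → ∅.
The set is empty and remains empty for the remaining 8 symbols.

∅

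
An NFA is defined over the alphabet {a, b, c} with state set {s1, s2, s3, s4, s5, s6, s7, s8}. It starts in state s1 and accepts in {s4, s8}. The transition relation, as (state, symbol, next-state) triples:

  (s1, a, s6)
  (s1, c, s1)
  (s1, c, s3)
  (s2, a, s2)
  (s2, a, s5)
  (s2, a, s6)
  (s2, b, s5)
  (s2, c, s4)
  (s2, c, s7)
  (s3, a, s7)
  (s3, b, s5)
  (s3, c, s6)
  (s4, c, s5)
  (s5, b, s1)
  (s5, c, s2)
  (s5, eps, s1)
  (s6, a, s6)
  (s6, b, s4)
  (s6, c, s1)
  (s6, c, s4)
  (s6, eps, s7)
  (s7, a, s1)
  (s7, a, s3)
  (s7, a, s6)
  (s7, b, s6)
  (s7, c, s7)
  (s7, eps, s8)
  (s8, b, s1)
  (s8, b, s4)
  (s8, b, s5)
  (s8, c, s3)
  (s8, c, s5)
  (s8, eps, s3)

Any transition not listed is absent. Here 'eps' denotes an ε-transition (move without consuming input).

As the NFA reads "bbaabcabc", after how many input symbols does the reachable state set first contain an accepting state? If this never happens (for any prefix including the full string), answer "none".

none

Start in {s1}.
Read 'b': {s1} → ∅.
The set is empty and remains empty for the remaining 8 symbols.
No reachable set along the way intersects F.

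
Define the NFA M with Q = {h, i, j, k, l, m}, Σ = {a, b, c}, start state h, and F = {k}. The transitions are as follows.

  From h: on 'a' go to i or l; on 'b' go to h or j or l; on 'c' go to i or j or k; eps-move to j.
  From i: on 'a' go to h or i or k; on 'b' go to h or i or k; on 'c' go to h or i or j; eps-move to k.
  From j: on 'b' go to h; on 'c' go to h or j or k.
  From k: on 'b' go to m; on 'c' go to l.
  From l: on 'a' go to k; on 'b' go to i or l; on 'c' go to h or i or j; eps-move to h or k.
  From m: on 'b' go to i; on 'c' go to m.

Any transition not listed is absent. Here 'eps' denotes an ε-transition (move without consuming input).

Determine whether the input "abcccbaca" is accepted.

Start: ε-closure({h}) = {h, j}.
Read 'a': {h, j} → {h, i, j, k, l}.
Read 'b': {h, i, j, k, l} → {h, i, j, k, l, m}.
Read 'c': {h, i, j, k, l, m} → {h, i, j, k, l, m}.
Read 'c': {h, i, j, k, l, m} → {h, i, j, k, l, m}.
Read 'c': {h, i, j, k, l, m} → {h, i, j, k, l, m}.
Read 'b': {h, i, j, k, l, m} → {h, i, j, k, l, m}.
Read 'a': {h, i, j, k, l, m} → {h, i, j, k, l}.
Read 'c': {h, i, j, k, l} → {h, i, j, k, l}.
Read 'a': {h, i, j, k, l} → {h, i, j, k, l}.
The final set {h, i, j, k, l} contains the accepting state k.

Yes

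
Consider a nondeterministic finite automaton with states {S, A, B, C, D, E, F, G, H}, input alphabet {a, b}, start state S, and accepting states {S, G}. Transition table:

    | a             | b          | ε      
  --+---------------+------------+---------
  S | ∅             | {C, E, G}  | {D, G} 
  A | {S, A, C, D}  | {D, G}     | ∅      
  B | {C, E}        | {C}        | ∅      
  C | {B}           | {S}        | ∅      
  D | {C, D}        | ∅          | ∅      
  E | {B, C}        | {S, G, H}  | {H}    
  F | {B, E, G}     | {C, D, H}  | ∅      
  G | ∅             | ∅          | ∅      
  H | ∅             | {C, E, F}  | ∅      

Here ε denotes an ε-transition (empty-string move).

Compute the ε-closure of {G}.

{G}

Begin with {G}.
No ε-moves leave this set, so the closure equals the set itself.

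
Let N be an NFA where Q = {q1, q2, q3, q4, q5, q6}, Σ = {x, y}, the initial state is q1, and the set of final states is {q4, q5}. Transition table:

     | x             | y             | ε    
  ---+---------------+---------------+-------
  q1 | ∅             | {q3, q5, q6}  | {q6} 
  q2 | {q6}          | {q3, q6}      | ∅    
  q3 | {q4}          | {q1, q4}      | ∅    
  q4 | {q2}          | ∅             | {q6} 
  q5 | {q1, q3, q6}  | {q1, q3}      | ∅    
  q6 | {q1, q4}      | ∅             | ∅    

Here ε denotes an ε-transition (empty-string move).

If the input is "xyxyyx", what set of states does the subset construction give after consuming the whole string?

{q1, q2, q3, q4, q6}

Start: ε-closure({q1}) = {q1, q6}.
Read 'x': q1→∅, q6→{q1, q4}; union {q1, q4}; ε-closure = {q1, q4, q6}.
Read 'y': q1→{q3, q5, q6}, q4→∅, q6→∅; now {q3, q5, q6}.
Read 'x': q3→{q4}, q5→{q1, q3, q6}, q6→{q1, q4}; now {q1, q3, q4, q6}.
Read 'y': q1→{q3, q5, q6}, q3→{q1, q4}, q4→∅, q6→∅; now {q1, q3, q4, q5, q6}.
Read 'y': q1→{q3, q5, q6}, q3→{q1, q4}, q4→∅, q5→{q1, q3}, q6→∅; now {q1, q3, q4, q5, q6}.
Read 'x': q1→∅, q3→{q4}, q4→{q2}, q5→{q1, q3, q6}, q6→{q1, q4}; now {q1, q2, q3, q4, q6}.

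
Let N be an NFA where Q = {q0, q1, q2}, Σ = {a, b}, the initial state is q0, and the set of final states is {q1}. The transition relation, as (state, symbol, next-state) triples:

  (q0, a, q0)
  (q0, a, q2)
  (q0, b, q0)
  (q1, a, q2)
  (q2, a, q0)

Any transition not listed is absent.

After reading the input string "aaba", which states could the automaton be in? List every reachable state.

Start in {q0}.
Read 'a': q0→{q0, q2}; now {q0, q2}.
Read 'a': q0→{q0, q2}, q2→{q0}; now {q0, q2}.
Read 'b': q0→{q0}, q2→∅; now {q0}.
Read 'a': q0→{q0, q2}; now {q0, q2}.

{q0, q2}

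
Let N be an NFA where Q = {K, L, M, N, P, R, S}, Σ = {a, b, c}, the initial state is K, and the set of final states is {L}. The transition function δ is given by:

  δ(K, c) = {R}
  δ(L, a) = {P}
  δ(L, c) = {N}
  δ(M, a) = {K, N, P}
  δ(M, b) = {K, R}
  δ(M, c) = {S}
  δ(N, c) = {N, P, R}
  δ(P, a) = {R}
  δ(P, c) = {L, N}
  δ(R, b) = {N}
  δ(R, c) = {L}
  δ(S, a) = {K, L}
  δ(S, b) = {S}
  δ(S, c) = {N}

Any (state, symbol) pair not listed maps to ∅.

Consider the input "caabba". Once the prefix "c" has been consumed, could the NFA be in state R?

Start in {K}.
Read 'c': K→{R}; now {R}.
State R is in {R}.

Yes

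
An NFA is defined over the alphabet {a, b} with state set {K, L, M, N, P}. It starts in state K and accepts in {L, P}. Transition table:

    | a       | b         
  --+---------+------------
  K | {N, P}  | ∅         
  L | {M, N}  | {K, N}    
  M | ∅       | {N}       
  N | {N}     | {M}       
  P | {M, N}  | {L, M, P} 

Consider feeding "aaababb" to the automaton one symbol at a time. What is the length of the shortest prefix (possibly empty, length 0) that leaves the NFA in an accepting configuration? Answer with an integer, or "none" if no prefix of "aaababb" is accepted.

1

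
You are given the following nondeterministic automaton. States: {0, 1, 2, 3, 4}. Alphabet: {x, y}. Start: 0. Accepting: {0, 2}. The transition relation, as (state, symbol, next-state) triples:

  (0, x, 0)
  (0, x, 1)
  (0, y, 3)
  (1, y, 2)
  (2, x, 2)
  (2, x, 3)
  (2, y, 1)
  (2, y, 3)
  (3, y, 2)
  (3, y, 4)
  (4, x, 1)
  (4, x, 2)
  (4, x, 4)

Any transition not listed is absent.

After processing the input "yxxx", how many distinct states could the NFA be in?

Start in {0}.
Read 'y': {0} → {3}.
Read 'x': {3} → ∅.
The set is empty and remains empty for the remaining 2 symbols.
That set has 0 states.

0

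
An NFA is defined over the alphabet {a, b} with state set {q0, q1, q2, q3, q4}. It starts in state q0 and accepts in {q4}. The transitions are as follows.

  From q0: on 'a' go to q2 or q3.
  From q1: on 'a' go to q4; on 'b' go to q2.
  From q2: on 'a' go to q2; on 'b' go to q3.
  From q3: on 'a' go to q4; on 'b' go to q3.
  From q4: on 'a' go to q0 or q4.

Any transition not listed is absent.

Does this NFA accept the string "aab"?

Start in {q0}.
Read 'a': {q0} → {q2, q3}.
Read 'a': {q2, q3} → {q2, q4}.
Read 'b': {q2, q4} → {q3}.
The final set {q3} contains no accepting state.

No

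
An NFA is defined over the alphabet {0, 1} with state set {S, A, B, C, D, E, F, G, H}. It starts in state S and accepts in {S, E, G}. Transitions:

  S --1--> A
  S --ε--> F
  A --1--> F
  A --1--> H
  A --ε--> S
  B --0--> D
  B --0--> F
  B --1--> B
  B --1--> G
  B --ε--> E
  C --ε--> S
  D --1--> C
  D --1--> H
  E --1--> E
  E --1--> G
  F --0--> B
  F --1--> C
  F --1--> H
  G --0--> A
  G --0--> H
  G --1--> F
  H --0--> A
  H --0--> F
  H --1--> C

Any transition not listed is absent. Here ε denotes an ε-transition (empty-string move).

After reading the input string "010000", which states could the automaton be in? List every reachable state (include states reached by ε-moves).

Start: ε-closure({S}) = {S, F}.
Read '0': S→∅, F→{B}; union {B}; ε-closure = {B, E}.
Read '1': B→{B, G}, E→{E, G}; now {B, E, G}.
Read '0': B→{D, F}, E→∅, G→{A, H}; union {A, D, F, H}; ε-closure = {S, A, D, F, H}.
Read '0': S→∅, A→∅, D→∅, F→{B}, H→{A, F}; union {A, B, F}; ε-closure = {S, A, B, E, F}.
Read '0': S→∅, A→∅, B→{D, F}, E→∅, F→{B}; union {B, D, F}; ε-closure = {B, D, E, F}.
Read '0': B→{D, F}, D→∅, E→∅, F→{B}; union {B, D, F}; ε-closure = {B, D, E, F}.

{B, D, E, F}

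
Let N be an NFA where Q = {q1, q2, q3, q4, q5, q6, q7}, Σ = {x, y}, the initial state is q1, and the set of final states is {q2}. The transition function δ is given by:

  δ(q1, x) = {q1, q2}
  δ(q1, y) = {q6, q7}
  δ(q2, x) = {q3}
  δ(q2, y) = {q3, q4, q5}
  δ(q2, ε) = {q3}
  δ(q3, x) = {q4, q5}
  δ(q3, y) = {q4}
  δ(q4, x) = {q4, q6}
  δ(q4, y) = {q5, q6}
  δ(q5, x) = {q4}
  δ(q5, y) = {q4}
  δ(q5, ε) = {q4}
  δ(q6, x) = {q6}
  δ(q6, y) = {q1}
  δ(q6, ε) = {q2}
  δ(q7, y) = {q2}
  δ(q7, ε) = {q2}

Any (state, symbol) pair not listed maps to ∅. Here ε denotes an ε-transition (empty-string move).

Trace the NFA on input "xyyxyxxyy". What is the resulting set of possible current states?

{q1, q2, q3, q4, q5, q6, q7}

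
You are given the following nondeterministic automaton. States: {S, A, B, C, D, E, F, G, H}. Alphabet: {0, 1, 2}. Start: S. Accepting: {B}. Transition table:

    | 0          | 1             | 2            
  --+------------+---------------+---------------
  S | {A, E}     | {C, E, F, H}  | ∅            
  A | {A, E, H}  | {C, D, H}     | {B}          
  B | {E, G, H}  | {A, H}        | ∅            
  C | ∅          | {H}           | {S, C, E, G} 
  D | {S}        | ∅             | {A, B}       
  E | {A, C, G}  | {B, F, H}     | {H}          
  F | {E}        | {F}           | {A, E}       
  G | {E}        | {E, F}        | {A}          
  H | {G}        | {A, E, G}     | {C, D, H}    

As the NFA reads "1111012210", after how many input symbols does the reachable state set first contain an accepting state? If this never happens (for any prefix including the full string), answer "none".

2

Start in {S}.
Read '1': S→{C, E, F, H}; now {C, E, F, H}.
Read '1': C→{H}, E→{B, F, H}, F→{F}, H→{A, E, G}; now {A, B, E, F, G, H}.
None of the earlier sets intersect F, but {A, B, E, F, G, H} does.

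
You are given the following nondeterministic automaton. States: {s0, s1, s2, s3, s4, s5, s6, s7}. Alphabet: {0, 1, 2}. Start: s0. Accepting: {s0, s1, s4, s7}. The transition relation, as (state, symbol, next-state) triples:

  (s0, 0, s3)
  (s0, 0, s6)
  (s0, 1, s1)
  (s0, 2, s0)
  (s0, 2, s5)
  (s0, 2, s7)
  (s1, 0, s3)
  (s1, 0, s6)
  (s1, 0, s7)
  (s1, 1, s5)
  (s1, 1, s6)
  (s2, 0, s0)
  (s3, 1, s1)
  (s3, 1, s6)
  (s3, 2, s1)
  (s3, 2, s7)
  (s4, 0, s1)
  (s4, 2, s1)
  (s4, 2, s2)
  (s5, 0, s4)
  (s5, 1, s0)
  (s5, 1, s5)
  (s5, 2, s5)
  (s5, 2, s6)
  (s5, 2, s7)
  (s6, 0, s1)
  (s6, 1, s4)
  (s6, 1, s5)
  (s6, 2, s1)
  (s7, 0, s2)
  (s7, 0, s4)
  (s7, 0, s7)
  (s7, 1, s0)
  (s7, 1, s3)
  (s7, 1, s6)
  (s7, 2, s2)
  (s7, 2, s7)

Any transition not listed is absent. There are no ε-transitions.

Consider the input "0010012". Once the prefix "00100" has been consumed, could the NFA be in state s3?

Yes

Start in {s0}.
Read '0': s0→{s3, s6}; now {s3, s6}.
Read '0': s3→∅, s6→{s1}; now {s1}.
Read '1': s1→{s5, s6}; now {s5, s6}.
Read '0': s5→{s4}, s6→{s1}; now {s1, s4}.
Read '0': s1→{s3, s6, s7}, s4→{s1}; now {s1, s3, s6, s7}.
State s3 is in {s1, s3, s6, s7}.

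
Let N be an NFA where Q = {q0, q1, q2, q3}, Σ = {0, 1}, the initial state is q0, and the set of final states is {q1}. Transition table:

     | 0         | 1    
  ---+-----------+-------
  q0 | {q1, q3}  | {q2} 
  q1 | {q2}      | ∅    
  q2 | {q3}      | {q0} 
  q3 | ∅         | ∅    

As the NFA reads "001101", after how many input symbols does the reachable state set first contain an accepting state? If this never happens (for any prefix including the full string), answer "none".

1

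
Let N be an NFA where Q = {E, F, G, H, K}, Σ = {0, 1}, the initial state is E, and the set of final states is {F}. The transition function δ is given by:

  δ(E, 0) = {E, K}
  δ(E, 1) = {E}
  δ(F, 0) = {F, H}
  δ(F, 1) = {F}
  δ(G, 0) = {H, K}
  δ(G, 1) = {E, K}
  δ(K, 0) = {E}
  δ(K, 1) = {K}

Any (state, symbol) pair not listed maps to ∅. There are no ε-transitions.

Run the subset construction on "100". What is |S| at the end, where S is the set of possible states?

2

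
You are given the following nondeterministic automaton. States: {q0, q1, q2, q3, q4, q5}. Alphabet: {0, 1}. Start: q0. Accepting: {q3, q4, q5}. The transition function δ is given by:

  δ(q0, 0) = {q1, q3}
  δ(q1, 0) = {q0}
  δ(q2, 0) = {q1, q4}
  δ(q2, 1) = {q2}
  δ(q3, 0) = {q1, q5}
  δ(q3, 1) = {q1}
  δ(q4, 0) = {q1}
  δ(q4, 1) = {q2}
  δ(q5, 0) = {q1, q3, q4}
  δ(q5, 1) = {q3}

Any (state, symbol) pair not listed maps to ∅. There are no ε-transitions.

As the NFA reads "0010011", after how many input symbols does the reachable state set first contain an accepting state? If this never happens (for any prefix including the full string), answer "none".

Start in {q0}.
Read '0': q0→{q1, q3}; now {q1, q3}.
None of the earlier sets intersect F, but {q1, q3} does.

1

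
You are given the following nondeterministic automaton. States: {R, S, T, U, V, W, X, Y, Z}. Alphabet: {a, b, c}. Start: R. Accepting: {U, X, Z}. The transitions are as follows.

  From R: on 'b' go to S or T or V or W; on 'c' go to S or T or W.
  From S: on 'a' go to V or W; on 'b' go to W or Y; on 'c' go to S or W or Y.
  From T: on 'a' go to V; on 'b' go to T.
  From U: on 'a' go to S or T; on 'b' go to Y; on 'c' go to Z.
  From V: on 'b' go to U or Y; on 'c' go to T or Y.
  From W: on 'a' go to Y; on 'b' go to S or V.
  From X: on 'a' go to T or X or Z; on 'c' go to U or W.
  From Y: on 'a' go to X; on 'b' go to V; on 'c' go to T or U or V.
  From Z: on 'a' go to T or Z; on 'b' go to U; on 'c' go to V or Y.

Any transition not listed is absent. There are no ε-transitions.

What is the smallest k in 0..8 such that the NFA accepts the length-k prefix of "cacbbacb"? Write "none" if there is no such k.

3

Start in {R}.
Read 'c': R→{S, T, W}; now {S, T, W}.
Read 'a': S→{V, W}, T→{V}, W→{Y}; now {V, W, Y}.
Read 'c': V→{T, Y}, W→∅, Y→{T, U, V}; now {T, U, V, Y}.
None of the earlier sets intersect F, but {T, U, V, Y} does.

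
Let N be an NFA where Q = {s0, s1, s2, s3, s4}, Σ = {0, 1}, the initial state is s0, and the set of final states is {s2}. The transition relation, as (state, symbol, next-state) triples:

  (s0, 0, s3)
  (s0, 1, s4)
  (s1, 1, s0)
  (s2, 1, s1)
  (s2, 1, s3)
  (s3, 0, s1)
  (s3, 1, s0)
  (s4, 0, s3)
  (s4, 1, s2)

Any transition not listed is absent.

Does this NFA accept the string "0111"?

Yes

Start in {s0}.
Read '0': {s0} → {s3}.
Read '1': {s3} → {s0}.
Read '1': {s0} → {s4}.
Read '1': {s4} → {s2}.
The final set {s2} contains the accepting state s2.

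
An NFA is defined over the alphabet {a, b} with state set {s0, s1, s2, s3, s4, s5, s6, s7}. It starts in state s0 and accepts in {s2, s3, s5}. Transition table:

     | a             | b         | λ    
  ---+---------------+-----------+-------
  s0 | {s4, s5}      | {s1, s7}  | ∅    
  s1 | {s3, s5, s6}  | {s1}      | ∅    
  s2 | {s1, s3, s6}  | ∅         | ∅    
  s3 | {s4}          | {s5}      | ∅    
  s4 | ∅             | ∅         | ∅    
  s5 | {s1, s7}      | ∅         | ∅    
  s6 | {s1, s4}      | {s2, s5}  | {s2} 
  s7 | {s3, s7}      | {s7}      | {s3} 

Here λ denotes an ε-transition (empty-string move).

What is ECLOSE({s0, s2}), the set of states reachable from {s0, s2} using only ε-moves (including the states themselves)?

Begin with {s0, s2}.
No ε-moves leave this set, so the closure equals the set itself.

{s0, s2}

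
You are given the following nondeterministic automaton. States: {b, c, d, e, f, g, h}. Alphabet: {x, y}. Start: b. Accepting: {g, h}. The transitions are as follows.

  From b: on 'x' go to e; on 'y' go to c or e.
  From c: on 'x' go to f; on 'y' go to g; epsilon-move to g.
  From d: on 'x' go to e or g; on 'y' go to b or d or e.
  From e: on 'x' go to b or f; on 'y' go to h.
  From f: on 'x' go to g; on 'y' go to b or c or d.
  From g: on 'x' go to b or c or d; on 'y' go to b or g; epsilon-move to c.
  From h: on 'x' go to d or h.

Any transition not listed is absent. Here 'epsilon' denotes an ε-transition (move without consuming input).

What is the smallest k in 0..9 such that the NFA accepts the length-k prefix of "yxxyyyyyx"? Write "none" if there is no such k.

Start in {b}.
Read 'y': {b} → {c, e, g}.
None of the earlier sets intersect F, but {c, e, g} does.

1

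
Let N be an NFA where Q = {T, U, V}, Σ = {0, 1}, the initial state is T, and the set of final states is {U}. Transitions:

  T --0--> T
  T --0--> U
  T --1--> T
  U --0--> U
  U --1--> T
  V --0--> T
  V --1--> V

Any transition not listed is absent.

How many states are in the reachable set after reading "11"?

Start in {T}.
Read '1': {T} → {T}.
Read '1': {T} → {T}.
That set has 1 state.

1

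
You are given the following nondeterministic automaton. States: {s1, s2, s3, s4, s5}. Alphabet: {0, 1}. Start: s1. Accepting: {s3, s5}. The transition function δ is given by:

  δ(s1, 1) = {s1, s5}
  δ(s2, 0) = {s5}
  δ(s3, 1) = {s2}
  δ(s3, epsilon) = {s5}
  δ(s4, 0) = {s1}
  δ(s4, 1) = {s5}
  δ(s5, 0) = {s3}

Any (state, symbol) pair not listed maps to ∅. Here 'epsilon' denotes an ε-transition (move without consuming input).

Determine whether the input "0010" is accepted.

No

Start in {s1}.
Read '0': {s1} → ∅.
The set is empty and remains empty for the remaining 3 symbols.
The final set ∅ contains no accepting state.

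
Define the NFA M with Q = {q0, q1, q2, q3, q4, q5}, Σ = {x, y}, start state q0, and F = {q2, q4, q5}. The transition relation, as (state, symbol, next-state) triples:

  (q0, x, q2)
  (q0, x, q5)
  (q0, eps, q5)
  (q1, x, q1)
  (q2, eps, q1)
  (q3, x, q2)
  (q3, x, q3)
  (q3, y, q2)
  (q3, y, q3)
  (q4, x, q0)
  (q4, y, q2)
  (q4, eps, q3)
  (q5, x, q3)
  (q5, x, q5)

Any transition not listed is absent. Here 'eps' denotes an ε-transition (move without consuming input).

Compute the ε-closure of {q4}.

{q3, q4}

Begin with {q4}.
ε-move q4 → q3; add q3.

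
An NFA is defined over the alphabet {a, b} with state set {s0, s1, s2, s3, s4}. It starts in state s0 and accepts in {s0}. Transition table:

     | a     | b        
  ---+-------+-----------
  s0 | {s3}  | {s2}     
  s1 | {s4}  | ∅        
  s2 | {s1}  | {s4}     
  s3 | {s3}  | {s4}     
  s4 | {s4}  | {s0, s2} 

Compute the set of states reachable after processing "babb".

∅

Start in {s0}.
Read 'b': s0→{s2}; now {s2}.
Read 'a': s2→{s1}; now {s1}.
Read 'b': s1→∅; now ∅.
The set is empty and remains empty for the remaining 1 symbol.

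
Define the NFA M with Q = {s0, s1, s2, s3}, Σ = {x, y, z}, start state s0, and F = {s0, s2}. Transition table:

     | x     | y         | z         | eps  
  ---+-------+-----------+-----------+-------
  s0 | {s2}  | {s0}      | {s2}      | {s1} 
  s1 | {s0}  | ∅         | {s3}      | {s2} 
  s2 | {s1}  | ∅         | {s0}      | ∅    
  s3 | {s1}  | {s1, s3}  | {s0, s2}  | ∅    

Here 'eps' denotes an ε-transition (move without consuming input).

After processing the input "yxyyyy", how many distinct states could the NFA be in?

3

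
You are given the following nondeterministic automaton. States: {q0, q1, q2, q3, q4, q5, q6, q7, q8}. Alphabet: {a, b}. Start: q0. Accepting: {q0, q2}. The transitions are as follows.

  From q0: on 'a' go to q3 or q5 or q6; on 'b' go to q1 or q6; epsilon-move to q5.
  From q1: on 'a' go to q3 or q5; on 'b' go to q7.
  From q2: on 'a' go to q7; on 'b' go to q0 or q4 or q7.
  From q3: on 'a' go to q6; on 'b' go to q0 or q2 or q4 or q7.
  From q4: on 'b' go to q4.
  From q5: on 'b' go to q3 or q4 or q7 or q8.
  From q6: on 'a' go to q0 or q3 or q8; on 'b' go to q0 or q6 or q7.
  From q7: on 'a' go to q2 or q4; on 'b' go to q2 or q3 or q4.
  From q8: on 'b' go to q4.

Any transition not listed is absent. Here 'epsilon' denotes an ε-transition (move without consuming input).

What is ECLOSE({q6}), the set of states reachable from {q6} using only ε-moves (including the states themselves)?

Begin with {q6}.
No ε-moves leave this set, so the closure equals the set itself.

{q6}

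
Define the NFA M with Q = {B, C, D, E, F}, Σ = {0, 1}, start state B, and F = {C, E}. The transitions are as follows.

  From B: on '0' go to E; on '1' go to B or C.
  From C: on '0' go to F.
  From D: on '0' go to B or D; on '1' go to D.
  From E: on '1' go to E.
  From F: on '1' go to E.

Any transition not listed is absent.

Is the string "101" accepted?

Start in {B}.
Read '1': {B} → {B, C}.
Read '0': {B, C} → {E, F}.
Read '1': {E, F} → {E}.
The final set {E} contains the accepting state E.

Yes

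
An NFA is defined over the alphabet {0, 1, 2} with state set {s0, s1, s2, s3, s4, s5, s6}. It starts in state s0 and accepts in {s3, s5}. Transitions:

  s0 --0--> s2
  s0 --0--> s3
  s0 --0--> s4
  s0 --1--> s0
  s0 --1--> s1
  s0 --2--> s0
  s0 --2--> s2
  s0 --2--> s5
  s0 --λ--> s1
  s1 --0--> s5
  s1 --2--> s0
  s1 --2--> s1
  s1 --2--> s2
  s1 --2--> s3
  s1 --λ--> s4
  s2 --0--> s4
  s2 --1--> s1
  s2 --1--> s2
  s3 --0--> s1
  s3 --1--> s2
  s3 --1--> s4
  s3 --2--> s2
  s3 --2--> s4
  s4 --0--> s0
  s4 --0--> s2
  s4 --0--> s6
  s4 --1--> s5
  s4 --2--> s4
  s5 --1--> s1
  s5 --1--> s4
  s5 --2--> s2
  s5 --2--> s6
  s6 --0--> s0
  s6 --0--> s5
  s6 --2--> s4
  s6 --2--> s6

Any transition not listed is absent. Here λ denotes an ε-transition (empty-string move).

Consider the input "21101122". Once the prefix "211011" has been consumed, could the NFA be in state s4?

Start: ε-closure({s0}) = {s0, s1, s4}.
Read '2': s0→{s0, s2, s5}, s1→{s0, s1, s2, s3}, s4→{s4}; now {s0, s1, s2, s3, s4, s5}.
Read '1': s0→{s0, s1}, s1→∅, s2→{s1, s2}, s3→{s2, s4}, s4→{s5}, s5→{s1, s4}; now {s0, s1, s2, s4, s5}.
Read '1': s0→{s0, s1}, s1→∅, s2→{s1, s2}, s4→{s5}, s5→{s1, s4}; now {s0, s1, s2, s4, s5}.
Read '0': s0→{s2, s3, s4}, s1→{s5}, s2→{s4}, s4→{s0, s2, s6}, s5→∅; union {s0, s2, s3, s4, s5, s6}; ε-closure = {s0, s1, s2, s3, s4, s5, s6}.
Read '1': s0→{s0, s1}, s1→∅, s2→{s1, s2}, s3→{s2, s4}, s4→{s5}, s5→{s1, s4}, s6→∅; now {s0, s1, s2, s4, s5}.
Read '1': s0→{s0, s1}, s1→∅, s2→{s1, s2}, s4→{s5}, s5→{s1, s4}; now {s0, s1, s2, s4, s5}.
State s4 is in {s0, s1, s2, s4, s5}.

Yes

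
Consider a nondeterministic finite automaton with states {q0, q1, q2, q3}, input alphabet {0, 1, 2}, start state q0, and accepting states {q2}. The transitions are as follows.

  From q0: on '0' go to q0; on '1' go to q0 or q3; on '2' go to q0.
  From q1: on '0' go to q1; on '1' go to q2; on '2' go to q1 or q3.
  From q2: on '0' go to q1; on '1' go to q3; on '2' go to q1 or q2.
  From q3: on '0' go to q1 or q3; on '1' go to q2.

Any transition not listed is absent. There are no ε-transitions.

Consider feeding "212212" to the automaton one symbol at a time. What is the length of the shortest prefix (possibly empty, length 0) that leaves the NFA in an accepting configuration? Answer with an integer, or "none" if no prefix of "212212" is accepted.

none

Start in {q0}.
Read '2': q0→{q0}; now {q0}.
Read '1': q0→{q0, q3}; now {q0, q3}.
Read '2': q0→{q0}, q3→∅; now {q0}.
Read '2': q0→{q0}; now {q0}.
Read '1': q0→{q0, q3}; now {q0, q3}.
Read '2': q0→{q0}, q3→∅; now {q0}.
No reachable set along the way intersects F.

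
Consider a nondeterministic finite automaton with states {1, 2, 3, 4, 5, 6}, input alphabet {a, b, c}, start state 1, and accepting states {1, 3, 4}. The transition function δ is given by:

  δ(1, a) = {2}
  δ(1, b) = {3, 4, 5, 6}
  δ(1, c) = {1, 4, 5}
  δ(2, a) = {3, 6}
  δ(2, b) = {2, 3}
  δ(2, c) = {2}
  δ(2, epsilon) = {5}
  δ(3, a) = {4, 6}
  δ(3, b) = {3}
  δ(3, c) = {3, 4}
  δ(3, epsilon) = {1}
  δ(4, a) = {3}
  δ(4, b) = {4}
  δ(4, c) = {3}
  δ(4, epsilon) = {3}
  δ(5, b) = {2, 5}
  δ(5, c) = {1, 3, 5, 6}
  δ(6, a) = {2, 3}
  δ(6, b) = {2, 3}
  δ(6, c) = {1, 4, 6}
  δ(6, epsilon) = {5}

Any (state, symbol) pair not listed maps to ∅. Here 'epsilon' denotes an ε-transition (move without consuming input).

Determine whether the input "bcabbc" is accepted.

Start in {1}.
Read 'b': 1→{3, 4, 5, 6}; union {3, 4, 5, 6}; ε-closure = {1, 3, 4, 5, 6}.
Read 'c': 1→{1, 4, 5}, 3→{3, 4}, 4→{3}, 5→{1, 3, 5, 6}, 6→{1, 4, 6}; now {1, 3, 4, 5, 6}.
Read 'a': 1→{2}, 3→{4, 6}, 4→{3}, 5→∅, 6→{2, 3}; union {2, 3, 4, 6}; ε-closure = {1, 2, 3, 4, 5, 6}.
Read 'b': 1→{3, 4, 5, 6}, 2→{2, 3}, 3→{3}, 4→{4}, 5→{2, 5}, 6→{2, 3}; union {2, 3, 4, 5, 6}; ε-closure = {1, 2, 3, 4, 5, 6}.
Read 'b': 1→{3, 4, 5, 6}, 2→{2, 3}, 3→{3}, 4→{4}, 5→{2, 5}, 6→{2, 3}; union {2, 3, 4, 5, 6}; ε-closure = {1, 2, 3, 4, 5, 6}.
Read 'c': 1→{1, 4, 5}, 2→{2}, 3→{3, 4}, 4→{3}, 5→{1, 3, 5, 6}, 6→{1, 4, 6}; now {1, 2, 3, 4, 5, 6}.
The final set {1, 2, 3, 4, 5, 6} contains the accepting states 1, 3, 4.

Yes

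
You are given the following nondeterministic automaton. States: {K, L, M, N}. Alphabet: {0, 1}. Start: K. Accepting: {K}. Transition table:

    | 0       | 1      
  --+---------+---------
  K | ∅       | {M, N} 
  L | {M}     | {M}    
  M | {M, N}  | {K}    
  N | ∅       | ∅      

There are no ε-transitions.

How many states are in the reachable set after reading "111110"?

Start in {K}.
Read '1': K→{M, N}; now {M, N}.
Read '1': M→{K}, N→∅; now {K}.
Read '1': K→{M, N}; now {M, N}.
Read '1': M→{K}, N→∅; now {K}.
Read '1': K→{M, N}; now {M, N}.
Read '0': M→{M, N}, N→∅; now {M, N}.
That set has 2 states.

2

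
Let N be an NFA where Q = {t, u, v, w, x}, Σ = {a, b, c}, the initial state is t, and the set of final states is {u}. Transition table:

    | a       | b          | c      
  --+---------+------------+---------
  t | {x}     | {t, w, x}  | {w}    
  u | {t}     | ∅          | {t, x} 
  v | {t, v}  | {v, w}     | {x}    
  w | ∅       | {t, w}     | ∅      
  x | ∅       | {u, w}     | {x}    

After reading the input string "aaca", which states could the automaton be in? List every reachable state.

∅

Start in {t}.
Read 'a': {t} → {x}.
Read 'a': {x} → ∅.
The set is empty and remains empty for the remaining 2 symbols.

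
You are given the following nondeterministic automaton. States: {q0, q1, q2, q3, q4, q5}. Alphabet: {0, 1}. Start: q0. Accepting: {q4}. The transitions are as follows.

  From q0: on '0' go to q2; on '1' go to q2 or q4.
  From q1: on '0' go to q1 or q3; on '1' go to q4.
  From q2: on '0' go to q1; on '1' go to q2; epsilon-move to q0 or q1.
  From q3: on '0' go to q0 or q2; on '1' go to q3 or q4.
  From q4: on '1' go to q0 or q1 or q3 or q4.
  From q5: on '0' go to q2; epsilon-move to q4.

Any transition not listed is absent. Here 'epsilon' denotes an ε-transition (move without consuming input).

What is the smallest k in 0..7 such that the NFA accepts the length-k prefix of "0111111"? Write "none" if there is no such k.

2

Start in {q0}.
Read '0': q0→{q2}; union {q2}; ε-closure = {q0, q1, q2}.
Read '1': q0→{q2, q4}, q1→{q4}, q2→{q2}; union {q2, q4}; ε-closure = {q0, q1, q2, q4}.
None of the earlier sets intersect F, but {q0, q1, q2, q4} does.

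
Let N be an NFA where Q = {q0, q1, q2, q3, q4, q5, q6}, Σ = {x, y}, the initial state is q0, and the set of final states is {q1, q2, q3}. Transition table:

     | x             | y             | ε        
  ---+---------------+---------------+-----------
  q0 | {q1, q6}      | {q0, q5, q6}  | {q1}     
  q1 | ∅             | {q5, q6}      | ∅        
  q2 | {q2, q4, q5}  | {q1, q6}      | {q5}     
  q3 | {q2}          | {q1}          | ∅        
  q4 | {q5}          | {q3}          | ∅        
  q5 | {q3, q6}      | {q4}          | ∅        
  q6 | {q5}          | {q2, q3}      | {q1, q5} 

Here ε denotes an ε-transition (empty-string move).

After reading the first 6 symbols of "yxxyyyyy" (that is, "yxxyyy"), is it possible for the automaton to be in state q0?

Start: ε-closure({q0}) = {q0, q1}.
Read 'y': {q0, q1} → {q0, q1, q5, q6}.
Read 'x': {q0, q1, q5, q6} → {q1, q3, q5, q6}.
Read 'x': {q1, q3, q5, q6} → {q1, q2, q3, q5, q6}.
Read 'y': {q1, q2, q3, q5, q6} → {q1, q2, q3, q4, q5, q6}.
Read 'y': {q1, q2, q3, q4, q5, q6} → {q1, q2, q3, q4, q5, q6}.
Read 'y': {q1, q2, q3, q4, q5, q6} → {q1, q2, q3, q4, q5, q6}.
State q0 is not in {q1, q2, q3, q4, q5, q6}.

No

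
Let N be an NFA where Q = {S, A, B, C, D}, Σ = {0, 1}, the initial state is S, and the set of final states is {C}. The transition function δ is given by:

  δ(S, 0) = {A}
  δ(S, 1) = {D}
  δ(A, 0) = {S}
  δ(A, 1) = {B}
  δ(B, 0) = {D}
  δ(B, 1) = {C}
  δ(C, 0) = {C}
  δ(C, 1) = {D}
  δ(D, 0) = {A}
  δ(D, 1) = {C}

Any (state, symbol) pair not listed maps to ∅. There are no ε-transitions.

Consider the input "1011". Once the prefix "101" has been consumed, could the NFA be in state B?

Start in {S}.
Read '1': {S} → {D}.
Read '0': {D} → {A}.
Read '1': {A} → {B}.
State B is in {B}.

Yes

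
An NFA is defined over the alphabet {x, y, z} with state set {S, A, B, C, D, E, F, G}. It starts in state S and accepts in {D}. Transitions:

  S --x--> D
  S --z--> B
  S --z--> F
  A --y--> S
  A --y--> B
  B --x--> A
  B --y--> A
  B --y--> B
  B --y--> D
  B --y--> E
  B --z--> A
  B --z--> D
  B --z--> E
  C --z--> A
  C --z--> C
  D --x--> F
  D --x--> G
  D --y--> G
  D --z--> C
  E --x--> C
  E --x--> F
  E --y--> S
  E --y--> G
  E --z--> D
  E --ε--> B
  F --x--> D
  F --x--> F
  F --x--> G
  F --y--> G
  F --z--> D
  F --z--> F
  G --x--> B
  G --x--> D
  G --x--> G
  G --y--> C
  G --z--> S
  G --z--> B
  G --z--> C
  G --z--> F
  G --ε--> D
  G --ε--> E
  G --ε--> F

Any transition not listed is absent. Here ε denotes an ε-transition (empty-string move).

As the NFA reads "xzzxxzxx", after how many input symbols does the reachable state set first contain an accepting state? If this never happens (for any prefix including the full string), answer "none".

1

Start in {S}.
Read 'x': S→{D}; now {D}.
None of the earlier sets intersect F, but {D} does.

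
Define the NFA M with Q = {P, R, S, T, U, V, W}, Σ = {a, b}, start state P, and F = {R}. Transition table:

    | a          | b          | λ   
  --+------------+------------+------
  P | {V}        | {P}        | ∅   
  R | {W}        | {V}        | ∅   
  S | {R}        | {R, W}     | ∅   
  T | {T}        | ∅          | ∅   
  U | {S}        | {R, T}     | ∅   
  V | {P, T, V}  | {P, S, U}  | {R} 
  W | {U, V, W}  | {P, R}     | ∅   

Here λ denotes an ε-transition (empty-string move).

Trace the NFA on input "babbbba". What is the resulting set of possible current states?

{P, R, S, T, U, V, W}

Start in {P}.
Read 'b': P→{P}; now {P}.
Read 'a': P→{V}; union {V}; ε-closure = {R, V}.
Read 'b': R→{V}, V→{P, S, U}; union {P, S, U, V}; ε-closure = {P, R, S, U, V}.
Read 'b': P→{P}, R→{V}, S→{R, W}, U→{R, T}, V→{P, S, U}; now {P, R, S, T, U, V, W}.
Read 'b': P→{P}, R→{V}, S→{R, W}, T→∅, U→{R, T}, V→{P, S, U}, W→{P, R}; now {P, R, S, T, U, V, W}.
Read 'b': P→{P}, R→{V}, S→{R, W}, T→∅, U→{R, T}, V→{P, S, U}, W→{P, R}; now {P, R, S, T, U, V, W}.
Read 'a': P→{V}, R→{W}, S→{R}, T→{T}, U→{S}, V→{P, T, V}, W→{U, V, W}; now {P, R, S, T, U, V, W}.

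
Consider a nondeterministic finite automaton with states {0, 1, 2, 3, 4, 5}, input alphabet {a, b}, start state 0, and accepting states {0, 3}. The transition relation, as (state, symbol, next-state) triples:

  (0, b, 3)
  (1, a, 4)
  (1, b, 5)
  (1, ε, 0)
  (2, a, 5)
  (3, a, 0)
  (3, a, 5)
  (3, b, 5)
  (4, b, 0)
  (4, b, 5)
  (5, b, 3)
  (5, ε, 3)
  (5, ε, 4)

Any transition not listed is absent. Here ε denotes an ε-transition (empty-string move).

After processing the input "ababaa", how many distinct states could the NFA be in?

Start in {0}.
Read 'a': 0→∅; now ∅.
The set is empty and remains empty for the remaining 5 symbols.
That set has 0 states.

0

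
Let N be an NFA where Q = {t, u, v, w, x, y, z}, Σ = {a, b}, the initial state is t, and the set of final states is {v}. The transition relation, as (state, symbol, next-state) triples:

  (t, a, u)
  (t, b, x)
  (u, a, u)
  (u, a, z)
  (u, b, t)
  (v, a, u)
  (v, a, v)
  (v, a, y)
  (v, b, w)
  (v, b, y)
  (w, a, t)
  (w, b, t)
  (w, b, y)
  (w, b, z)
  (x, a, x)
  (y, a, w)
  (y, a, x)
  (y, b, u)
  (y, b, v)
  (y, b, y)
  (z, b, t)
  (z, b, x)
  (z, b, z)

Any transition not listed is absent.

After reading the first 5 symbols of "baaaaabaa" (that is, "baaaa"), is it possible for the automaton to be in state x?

Start in {t}.
Read 'b': {t} → {x}.
Read 'a': {x} → {x}.
Read 'a': {x} → {x}.
Read 'a': {x} → {x}.
Read 'a': {x} → {x}.
State x is in {x}.

Yes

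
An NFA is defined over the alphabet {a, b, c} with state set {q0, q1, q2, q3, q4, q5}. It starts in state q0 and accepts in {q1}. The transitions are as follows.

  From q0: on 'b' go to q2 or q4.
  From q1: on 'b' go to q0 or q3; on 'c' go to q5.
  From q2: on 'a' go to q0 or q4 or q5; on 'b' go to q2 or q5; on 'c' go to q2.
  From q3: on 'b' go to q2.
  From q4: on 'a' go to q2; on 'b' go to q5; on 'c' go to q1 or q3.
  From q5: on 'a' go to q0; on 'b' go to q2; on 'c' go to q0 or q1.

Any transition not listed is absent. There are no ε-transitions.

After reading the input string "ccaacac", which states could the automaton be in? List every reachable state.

∅

Start in {q0}.
Read 'c': {q0} → ∅.
The set is empty and remains empty for the remaining 6 symbols.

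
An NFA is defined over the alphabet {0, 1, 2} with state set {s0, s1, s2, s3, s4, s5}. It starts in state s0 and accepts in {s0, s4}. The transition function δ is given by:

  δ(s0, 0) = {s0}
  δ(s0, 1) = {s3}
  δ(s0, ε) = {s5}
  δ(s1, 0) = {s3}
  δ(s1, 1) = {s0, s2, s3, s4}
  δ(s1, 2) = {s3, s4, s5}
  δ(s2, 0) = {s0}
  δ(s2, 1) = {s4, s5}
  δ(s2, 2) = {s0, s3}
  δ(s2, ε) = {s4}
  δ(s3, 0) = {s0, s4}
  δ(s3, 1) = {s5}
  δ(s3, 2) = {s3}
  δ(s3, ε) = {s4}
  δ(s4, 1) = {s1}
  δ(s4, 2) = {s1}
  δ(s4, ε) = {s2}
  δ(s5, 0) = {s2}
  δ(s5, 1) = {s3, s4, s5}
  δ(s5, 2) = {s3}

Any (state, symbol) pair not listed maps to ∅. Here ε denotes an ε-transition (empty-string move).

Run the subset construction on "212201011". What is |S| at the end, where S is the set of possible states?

Start: ε-closure({s0}) = {s0, s5}.
Read '2': s0→∅, s5→{s3}; union {s3}; ε-closure = {s2, s3, s4}.
Read '1': s2→{s4, s5}, s3→{s5}, s4→{s1}; union {s1, s4, s5}; ε-closure = {s1, s2, s4, s5}.
Read '2': s1→{s3, s4, s5}, s2→{s0, s3}, s4→{s1}, s5→{s3}; union {s0, s1, s3, s4, s5}; ε-closure = {s0, s1, s2, s3, s4, s5}.
Read '2': s0→∅, s1→{s3, s4, s5}, s2→{s0, s3}, s3→{s3}, s4→{s1}, s5→{s3}; union {s0, s1, s3, s4, s5}; ε-closure = {s0, s1, s2, s3, s4, s5}.
Read '0': s0→{s0}, s1→{s3}, s2→{s0}, s3→{s0, s4}, s4→∅, s5→{s2}; union {s0, s2, s3, s4}; ε-closure = {s0, s2, s3, s4, s5}.
Read '1': s0→{s3}, s2→{s4, s5}, s3→{s5}, s4→{s1}, s5→{s3, s4, s5}; union {s1, s3, s4, s5}; ε-closure = {s1, s2, s3, s4, s5}.
Read '0': s1→{s3}, s2→{s0}, s3→{s0, s4}, s4→∅, s5→{s2}; union {s0, s2, s3, s4}; ε-closure = {s0, s2, s3, s4, s5}.
Read '1': s0→{s3}, s2→{s4, s5}, s3→{s5}, s4→{s1}, s5→{s3, s4, s5}; union {s1, s3, s4, s5}; ε-closure = {s1, s2, s3, s4, s5}.
Read '1': s1→{s0, s2, s3, s4}, s2→{s4, s5}, s3→{s5}, s4→{s1}, s5→{s3, s4, s5}; now {s0, s1, s2, s3, s4, s5}.
That set has 6 states.

6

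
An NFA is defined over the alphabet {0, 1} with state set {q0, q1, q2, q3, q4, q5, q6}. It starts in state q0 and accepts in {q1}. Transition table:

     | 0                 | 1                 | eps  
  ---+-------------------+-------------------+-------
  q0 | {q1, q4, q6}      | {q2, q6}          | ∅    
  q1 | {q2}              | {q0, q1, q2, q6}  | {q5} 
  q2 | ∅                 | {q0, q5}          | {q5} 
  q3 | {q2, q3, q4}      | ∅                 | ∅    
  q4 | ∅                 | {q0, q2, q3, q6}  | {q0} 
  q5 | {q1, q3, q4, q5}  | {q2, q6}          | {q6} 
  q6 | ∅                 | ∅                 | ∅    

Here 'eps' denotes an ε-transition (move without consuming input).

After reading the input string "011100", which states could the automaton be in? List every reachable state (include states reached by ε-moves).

{q0, q1, q2, q3, q4, q5, q6}

Start in {q0}.
Read '0': {q0} → {q0, q1, q4, q5, q6}.
Read '1': {q0, q1, q4, q5, q6} → {q0, q1, q2, q3, q5, q6}.
Read '1': {q0, q1, q2, q3, q5, q6} → {q0, q1, q2, q5, q6}.
Read '1': {q0, q1, q2, q5, q6} → {q0, q1, q2, q5, q6}.
Read '0': {q0, q1, q2, q5, q6} → {q0, q1, q2, q3, q4, q5, q6}.
Read '0': {q0, q1, q2, q3, q4, q5, q6} → {q0, q1, q2, q3, q4, q5, q6}.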